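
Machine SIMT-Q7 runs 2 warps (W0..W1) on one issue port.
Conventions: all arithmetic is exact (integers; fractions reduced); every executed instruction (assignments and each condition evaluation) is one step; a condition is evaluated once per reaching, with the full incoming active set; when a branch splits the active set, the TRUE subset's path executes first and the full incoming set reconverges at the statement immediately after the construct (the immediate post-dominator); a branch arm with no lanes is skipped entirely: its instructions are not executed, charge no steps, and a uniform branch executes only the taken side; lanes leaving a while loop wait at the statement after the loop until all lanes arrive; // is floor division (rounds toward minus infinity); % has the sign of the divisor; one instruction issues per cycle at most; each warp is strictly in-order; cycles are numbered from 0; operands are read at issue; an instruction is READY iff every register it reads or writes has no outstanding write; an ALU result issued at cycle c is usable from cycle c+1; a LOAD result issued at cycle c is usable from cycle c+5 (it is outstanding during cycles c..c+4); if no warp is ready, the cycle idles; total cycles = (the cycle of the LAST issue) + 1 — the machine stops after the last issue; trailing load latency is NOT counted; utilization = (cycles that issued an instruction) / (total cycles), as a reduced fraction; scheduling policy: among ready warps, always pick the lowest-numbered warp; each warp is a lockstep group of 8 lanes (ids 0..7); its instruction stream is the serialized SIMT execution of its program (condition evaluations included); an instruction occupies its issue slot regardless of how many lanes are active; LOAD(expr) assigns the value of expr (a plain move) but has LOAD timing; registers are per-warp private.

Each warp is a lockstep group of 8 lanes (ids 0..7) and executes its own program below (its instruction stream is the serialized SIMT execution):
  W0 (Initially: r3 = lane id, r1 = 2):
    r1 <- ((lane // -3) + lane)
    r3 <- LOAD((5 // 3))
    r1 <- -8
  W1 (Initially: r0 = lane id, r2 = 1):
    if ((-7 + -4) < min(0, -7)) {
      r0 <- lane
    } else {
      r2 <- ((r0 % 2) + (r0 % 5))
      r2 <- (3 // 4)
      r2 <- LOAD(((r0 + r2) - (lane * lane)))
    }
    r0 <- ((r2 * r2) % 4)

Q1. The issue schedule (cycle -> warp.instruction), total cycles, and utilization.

cycle 0: W0.I0
cycle 1: W0.I1
cycle 2: W0.I2
cycle 3: W1.I0
cycle 4: W1.I1
cycle 5: W1.I2

Answer: 6 cycles, utilization 1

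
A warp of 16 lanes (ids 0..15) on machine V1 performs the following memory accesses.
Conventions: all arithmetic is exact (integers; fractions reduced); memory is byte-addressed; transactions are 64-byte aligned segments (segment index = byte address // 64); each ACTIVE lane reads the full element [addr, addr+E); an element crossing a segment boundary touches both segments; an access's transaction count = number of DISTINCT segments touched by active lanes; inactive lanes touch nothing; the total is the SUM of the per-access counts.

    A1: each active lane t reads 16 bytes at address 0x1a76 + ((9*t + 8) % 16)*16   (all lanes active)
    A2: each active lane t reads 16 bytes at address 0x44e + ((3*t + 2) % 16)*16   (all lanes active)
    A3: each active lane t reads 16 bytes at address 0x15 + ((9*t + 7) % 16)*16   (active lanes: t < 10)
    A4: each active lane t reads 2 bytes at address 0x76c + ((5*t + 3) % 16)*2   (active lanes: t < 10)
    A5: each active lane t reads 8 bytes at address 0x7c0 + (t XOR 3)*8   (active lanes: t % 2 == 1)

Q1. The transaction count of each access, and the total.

A1: 5 transactions
A2: 5 transactions
A3: 5 transactions
A4: 2 transactions
A5: 2 transactions

Answer: 5,5,5,2,2; total 19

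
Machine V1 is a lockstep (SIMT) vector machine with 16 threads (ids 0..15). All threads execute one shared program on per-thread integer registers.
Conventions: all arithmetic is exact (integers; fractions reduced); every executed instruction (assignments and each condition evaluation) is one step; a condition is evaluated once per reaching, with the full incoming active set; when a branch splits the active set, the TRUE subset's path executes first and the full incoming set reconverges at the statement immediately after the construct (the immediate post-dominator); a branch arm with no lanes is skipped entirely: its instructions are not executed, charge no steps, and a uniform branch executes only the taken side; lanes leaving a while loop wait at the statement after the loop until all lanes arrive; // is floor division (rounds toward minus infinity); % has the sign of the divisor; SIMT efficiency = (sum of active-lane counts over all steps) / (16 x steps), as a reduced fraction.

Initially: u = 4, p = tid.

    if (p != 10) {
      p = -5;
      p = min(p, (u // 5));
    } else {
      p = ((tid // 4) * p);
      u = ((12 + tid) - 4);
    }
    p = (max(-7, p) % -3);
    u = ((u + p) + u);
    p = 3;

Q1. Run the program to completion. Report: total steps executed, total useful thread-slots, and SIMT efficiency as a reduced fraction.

Answer: 8 steps, 96 useful, 3/4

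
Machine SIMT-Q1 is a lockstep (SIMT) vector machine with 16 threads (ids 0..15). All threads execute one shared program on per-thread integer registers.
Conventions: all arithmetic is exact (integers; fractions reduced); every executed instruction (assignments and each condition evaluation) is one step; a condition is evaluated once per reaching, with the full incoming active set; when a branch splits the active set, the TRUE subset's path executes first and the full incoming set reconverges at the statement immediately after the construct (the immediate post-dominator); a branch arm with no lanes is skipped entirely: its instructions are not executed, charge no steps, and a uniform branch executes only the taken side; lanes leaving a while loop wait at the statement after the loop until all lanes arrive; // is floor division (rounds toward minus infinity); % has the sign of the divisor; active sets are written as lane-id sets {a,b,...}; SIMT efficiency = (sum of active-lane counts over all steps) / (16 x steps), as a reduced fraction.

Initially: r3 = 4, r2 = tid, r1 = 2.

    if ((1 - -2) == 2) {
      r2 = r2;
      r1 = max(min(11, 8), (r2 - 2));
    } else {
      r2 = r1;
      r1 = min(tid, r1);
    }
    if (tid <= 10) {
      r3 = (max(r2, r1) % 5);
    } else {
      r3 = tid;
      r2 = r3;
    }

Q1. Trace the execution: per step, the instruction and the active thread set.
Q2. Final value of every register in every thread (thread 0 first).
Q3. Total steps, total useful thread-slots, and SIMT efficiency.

step 0: eval ((1 - -2) == 2)         {0,1,2,3,4,5,6,7,8,9,10,11,12,13,14,15}
step 1: r2 <- r1                     {0,1,2,3,4,5,6,7,8,9,10,11,12,13,14,15}
step 2: r1 <- min(tid, r1)           {0,1,2,3,4,5,6,7,8,9,10,11,12,13,14,15}
step 3: eval (tid <= 10)             {0,1,2,3,4,5,6,7,8,9,10,11,12,13,14,15}
step 4: r3 <- (max(r2, r1) % 5)      {0,1,2,3,4,5,6,7,8,9,10}
step 5: r3 <- tid                    {11,12,13,14,15}
step 6: r2 <- r3                     {11,12,13,14,15}

Answer: 7 steps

r3: 2,2,2,2,2,2,2,2,2,2,2,11,12,13,14,15
r2: 2,2,2,2,2,2,2,2,2,2,2,11,12,13,14,15
r1: 0,1,2,2,2,2,2,2,2,2,2,2,2,2,2,2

steps = 7; useful = 85; efficiency = 85/112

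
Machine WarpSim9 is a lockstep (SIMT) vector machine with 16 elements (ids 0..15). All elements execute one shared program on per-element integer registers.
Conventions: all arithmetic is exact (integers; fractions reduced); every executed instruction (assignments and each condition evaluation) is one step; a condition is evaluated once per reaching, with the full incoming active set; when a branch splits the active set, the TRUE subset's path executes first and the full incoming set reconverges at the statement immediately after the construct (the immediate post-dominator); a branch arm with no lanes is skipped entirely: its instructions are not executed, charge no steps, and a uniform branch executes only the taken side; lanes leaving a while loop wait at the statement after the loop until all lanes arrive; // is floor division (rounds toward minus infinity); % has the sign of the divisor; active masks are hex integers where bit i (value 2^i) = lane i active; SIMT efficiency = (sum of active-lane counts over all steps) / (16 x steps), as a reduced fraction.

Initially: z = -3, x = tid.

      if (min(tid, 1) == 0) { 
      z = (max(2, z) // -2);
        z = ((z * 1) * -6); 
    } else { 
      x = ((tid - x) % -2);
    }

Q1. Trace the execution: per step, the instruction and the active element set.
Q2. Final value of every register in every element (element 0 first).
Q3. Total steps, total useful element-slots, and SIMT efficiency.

step 0: eval (min(tid, 1) == 0)      0xffff
step 1: z <- (max(2, z) // -2)       0x0001
step 2: z <- ((z * 1) * -6)          0x0001
step 3: x <- ((tid - x) % -2)        0xfffe

Answer: 4 steps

z: 6,-3,-3,-3,-3,-3,-3,-3,-3,-3,-3,-3,-3,-3,-3,-3
x: 0,0,0,0,0,0,0,0,0,0,0,0,0,0,0,0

steps = 4; useful = 33; efficiency = 33/64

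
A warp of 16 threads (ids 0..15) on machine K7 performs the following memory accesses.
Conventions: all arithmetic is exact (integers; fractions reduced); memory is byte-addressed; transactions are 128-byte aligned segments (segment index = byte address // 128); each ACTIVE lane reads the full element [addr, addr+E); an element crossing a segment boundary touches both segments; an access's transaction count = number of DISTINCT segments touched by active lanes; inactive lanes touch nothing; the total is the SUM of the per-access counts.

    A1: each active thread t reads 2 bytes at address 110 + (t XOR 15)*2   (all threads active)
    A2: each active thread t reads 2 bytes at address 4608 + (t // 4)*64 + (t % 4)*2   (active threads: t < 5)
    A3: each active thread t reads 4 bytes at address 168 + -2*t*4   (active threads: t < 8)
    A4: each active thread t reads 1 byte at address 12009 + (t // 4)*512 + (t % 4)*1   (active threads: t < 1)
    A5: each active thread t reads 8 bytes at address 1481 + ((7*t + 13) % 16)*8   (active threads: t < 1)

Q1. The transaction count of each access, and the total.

A1: 2 transactions
A2: 1 transaction
A3: 2 transactions
A4: 1 transaction
A5: 1 transaction

Answer: 2,1,2,1,1; total 7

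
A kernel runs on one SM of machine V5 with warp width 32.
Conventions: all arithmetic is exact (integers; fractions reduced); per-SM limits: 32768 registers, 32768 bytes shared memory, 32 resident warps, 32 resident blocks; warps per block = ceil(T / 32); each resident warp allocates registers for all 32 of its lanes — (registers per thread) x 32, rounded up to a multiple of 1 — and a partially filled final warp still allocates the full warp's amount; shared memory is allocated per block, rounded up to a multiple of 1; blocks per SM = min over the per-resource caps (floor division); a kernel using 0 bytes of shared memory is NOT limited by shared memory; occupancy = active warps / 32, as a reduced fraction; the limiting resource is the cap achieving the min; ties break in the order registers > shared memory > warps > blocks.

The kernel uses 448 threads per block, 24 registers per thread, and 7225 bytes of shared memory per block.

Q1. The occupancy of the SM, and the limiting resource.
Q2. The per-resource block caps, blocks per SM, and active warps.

Answer: occupancy 7/8, limited by warps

registers: 3 blocks
shared memory: 4 blocks
warps: 2 blocks
blocks: 32 blocks

Answer: 2 blocks, 28 active warps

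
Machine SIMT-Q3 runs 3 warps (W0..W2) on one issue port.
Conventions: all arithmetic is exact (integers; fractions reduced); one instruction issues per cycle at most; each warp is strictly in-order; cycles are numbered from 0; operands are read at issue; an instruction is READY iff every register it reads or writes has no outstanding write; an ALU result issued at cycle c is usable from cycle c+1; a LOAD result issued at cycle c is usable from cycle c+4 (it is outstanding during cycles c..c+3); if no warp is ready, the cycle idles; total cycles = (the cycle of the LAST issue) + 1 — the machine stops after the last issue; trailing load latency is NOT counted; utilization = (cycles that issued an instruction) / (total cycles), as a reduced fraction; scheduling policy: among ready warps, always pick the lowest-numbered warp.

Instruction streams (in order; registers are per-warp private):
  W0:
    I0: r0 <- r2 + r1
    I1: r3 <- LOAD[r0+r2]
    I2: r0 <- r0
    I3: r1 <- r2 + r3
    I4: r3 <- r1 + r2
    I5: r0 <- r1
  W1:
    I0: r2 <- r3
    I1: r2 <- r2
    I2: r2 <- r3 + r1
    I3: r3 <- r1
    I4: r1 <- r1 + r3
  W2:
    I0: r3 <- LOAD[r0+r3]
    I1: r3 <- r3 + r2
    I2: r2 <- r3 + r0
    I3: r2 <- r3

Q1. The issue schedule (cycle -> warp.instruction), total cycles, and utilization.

cycle 0: W0.I0
cycle 1: W0.I1
cycle 2: W0.I2
cycle 3: W1.I0
cycle 4: W1.I1
cycle 5: W0.I3
cycle 6: W0.I4
cycle 7: W0.I5
cycle 8: W1.I2
cycle 9: W1.I3
cycle 10: W1.I4
cycle 11: W2.I0
cycle 12: idle
cycle 13: idle
cycle 14: idle
cycle 15: W2.I1
cycle 16: W2.I2
cycle 17: W2.I3

Answer: 18 cycles, utilization 5/6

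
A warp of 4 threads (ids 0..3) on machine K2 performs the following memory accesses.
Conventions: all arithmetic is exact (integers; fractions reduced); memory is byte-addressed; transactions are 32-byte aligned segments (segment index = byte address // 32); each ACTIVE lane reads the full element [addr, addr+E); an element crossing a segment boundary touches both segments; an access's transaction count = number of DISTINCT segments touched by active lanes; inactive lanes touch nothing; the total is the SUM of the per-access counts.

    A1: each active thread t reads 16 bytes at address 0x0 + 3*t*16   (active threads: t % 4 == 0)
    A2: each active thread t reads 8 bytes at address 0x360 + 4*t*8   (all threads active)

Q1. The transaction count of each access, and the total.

A1: 1 transaction
A2: 4 transactions

Answer: 1,4; total 5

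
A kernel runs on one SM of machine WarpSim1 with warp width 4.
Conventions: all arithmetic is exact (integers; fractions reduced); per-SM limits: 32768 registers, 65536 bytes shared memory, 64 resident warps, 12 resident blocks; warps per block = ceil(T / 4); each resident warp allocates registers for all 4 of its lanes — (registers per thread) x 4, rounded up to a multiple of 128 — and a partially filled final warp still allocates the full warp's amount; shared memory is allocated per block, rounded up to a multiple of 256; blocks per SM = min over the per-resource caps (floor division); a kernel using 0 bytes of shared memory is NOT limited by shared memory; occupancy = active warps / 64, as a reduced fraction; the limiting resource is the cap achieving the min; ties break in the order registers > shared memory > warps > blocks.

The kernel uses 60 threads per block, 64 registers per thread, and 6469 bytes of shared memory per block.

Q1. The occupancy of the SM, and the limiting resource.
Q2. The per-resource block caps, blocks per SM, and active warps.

Answer: occupancy 15/16, limited by warps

registers: 8 blocks
shared memory: 9 blocks
warps: 4 blocks
blocks: 12 blocks

Answer: 4 blocks, 60 active warps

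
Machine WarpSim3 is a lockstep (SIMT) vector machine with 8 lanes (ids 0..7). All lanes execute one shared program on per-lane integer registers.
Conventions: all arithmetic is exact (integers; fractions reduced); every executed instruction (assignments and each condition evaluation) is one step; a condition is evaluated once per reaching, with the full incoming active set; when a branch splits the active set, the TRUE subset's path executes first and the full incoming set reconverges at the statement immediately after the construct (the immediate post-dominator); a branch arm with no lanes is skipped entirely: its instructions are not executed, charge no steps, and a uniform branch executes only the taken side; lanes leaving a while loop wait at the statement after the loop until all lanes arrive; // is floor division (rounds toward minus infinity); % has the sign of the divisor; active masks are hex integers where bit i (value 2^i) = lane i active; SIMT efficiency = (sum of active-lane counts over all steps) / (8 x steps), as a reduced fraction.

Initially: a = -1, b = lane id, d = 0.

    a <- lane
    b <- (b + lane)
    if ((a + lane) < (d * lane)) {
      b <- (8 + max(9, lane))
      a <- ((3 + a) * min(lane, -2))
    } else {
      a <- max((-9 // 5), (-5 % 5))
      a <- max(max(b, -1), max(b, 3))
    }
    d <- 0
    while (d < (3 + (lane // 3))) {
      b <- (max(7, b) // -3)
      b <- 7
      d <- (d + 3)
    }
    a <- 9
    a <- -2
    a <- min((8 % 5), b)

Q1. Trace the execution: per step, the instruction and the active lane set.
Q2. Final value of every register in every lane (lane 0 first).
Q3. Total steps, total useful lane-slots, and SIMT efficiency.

step 0: a <- lane                    0xff
step 1: b <- (b + lane)              0xff
step 2: eval ((a + lane) < (d * lane)) 0xff
step 3: a <- max((-9 // 5), (-5 % 5)) 0xff
step 4: a <- max(max(b, -1), max(b, 3)) 0xff
step 5: d <- 0                       0xff
step 6: eval (d < (3 + (lane // 3))) 0xff
step 7: b <- (max(7, b) // -3)       0xff
step 8: b <- 7                       0xff
step 9: d <- (d + 3)                 0xff
step 10: eval (d < (3 + (lane // 3))) 0xff
step 11: b <- (max(7, b) // -3)       0xf8
step 12: b <- 7                       0xf8
step 13: d <- (d + 3)                 0xf8
step 14: eval (d < (3 + (lane // 3))) 0xf8
step 15: a <- 9                       0xff
step 16: a <- -2                      0xff
step 17: a <- min((8 % 5), b)         0xff

Answer: 18 steps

a: 3,3,3,3,3,3,3,3
b: 7,7,7,7,7,7,7,7
d: 3,3,3,6,6,6,6,6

steps = 18; useful = 132; efficiency = 132/144 = 11/12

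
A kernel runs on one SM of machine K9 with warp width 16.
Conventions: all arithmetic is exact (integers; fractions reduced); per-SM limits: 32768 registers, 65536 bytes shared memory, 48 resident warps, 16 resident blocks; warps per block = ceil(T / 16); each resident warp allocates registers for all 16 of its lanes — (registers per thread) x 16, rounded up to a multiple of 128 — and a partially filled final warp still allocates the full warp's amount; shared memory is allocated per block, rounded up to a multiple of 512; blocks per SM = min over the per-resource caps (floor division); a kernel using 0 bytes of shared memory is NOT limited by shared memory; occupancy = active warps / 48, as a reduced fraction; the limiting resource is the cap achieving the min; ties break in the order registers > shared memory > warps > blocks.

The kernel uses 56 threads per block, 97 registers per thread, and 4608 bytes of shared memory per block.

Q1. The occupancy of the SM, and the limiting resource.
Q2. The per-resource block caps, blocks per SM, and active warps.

Answer: occupancy 1/3, limited by registers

registers: 4 blocks
shared memory: 14 blocks
warps: 12 blocks
blocks: 16 blocks

Answer: 4 blocks, 16 active warps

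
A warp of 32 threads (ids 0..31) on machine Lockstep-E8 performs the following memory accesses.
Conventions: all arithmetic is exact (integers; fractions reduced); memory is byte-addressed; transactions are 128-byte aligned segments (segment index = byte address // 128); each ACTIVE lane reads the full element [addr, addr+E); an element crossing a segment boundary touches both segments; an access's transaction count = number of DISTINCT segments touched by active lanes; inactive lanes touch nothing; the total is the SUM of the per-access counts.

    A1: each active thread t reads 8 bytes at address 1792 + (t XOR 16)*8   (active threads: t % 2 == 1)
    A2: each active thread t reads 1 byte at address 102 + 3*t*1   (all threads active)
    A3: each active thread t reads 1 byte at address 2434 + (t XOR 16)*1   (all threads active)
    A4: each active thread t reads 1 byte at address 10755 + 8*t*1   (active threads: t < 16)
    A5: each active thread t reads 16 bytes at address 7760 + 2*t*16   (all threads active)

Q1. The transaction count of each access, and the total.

A1: 2 transactions
A2: 2 transactions
A3: 1 transaction
A4: 1 transaction
A5: 9 transactions

Answer: 2,2,1,1,9; total 15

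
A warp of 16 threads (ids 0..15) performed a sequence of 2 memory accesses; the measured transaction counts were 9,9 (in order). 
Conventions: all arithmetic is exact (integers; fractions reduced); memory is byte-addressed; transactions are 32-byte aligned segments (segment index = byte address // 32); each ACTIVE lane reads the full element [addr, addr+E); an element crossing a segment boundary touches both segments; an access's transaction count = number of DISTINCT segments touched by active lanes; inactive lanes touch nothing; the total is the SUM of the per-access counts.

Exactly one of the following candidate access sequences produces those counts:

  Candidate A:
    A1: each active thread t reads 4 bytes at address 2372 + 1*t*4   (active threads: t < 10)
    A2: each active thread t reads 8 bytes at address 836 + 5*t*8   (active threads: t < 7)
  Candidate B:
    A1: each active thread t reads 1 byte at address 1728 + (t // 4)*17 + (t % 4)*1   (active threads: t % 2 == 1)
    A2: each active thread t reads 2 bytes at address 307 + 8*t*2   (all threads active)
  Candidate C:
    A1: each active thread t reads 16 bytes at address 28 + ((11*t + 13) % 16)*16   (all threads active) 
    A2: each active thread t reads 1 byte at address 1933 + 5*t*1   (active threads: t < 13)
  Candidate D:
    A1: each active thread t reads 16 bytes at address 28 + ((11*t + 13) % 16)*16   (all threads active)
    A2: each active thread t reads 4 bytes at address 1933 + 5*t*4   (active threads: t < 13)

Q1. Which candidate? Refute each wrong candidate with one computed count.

A: A1 gives 2 transactions, not 9
B: A1 gives 2 transactions, not 9
C: A2 gives 3 transactions, not 9
D: all counts match (9,9)

Answer: D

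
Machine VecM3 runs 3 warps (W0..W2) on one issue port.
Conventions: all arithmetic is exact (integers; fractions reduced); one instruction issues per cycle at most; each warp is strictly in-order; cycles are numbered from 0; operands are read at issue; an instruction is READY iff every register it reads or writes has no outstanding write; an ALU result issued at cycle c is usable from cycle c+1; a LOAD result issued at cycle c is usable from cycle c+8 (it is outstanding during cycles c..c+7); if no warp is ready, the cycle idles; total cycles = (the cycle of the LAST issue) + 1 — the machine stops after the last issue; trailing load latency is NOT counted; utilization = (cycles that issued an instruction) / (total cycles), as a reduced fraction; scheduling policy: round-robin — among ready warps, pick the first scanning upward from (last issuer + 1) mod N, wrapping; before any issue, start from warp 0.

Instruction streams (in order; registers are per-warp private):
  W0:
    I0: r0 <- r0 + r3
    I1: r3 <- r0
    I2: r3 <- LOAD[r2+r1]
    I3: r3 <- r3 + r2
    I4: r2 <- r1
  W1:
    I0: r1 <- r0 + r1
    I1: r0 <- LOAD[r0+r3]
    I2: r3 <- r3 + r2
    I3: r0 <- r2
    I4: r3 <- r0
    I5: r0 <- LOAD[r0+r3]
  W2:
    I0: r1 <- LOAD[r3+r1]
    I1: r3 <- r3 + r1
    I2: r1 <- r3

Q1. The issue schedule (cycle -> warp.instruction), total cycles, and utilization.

cycle 0: W0.I0
cycle 1: W1.I0
cycle 2: W2.I0
cycle 3: W0.I1
cycle 4: W1.I1
cycle 5: W0.I2
cycle 6: W1.I2
cycle 7: idle
cycle 8: idle
cycle 9: idle
cycle 10: W2.I1
cycle 11: W2.I2
cycle 12: W1.I3
cycle 13: W0.I3
cycle 14: W1.I4
cycle 15: W0.I4
cycle 16: W1.I5

Answer: 17 cycles, utilization 14/17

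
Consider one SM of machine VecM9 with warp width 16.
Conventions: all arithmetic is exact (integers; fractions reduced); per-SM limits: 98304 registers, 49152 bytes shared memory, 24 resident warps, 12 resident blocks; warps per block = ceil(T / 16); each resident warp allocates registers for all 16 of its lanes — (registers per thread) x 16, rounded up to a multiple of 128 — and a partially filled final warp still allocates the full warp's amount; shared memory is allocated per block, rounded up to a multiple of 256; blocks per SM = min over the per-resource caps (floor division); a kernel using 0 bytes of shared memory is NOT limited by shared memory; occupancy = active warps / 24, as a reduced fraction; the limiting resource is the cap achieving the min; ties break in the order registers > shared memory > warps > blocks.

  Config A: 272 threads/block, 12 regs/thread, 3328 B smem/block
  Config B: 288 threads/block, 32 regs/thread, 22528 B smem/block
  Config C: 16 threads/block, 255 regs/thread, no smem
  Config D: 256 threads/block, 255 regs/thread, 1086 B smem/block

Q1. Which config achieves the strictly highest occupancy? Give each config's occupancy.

occupancies: A 17/24, B 3/4, C 1/2, D 2/3

Answer: B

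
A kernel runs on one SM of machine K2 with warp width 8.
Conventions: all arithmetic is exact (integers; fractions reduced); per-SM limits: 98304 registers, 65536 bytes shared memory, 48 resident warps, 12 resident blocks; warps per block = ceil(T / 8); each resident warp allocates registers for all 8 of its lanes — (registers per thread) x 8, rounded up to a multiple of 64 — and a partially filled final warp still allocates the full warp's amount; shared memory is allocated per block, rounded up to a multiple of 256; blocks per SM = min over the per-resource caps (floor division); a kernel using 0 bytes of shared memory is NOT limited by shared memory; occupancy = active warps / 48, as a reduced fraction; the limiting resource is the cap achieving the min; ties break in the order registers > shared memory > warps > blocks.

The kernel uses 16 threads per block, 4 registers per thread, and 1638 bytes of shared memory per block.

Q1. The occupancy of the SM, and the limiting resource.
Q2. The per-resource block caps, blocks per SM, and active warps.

Answer: occupancy 1/2, limited by blocks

registers: 768 blocks
shared memory: 36 blocks
warps: 24 blocks
blocks: 12 blocks

Answer: 12 blocks, 24 active warps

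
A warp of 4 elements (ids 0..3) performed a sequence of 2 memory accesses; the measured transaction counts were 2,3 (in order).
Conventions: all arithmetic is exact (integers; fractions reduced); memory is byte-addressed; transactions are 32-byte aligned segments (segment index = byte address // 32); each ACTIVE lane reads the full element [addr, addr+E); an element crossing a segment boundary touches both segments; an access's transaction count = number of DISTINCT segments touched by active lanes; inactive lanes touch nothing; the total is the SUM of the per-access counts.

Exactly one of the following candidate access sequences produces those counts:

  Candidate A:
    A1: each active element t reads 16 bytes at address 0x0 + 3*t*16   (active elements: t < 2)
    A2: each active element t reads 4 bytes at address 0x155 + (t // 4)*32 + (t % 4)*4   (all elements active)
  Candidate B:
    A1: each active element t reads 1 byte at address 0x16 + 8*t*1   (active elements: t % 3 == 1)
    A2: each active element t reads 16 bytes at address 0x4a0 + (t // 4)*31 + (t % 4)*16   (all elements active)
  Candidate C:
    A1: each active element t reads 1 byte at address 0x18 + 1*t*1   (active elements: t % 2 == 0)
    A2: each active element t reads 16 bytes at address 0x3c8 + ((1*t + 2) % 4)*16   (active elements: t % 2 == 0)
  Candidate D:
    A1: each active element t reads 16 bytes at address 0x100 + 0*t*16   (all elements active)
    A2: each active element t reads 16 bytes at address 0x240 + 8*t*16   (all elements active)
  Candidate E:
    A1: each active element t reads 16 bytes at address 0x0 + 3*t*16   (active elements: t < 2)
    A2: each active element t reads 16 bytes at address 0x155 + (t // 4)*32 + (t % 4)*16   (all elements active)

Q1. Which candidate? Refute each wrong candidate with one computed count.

A: A2 gives 2 transactions, not 3
B: A1 gives 1 transaction, not 2
C: A1 gives 1 transaction, not 2
D: A1 gives 1 transaction, not 2
E: all counts match (2,3)

Answer: E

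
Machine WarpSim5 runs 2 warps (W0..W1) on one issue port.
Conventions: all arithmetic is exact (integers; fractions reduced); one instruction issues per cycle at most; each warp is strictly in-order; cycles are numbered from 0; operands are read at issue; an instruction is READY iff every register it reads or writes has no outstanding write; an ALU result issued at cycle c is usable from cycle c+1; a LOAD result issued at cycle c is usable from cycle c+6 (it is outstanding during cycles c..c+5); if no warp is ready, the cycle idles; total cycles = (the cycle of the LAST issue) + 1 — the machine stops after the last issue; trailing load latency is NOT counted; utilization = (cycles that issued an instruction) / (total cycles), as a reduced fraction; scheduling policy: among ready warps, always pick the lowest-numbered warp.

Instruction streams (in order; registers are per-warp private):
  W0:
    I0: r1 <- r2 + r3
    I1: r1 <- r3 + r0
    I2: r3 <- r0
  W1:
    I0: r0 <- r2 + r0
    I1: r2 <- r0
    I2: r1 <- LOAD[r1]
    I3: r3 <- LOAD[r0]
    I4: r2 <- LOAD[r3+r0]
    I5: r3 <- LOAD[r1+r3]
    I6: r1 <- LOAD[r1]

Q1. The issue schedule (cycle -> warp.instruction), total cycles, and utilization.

cycle 0: W0.I0
cycle 1: W0.I1
cycle 2: W0.I2
cycle 3: W1.I0
cycle 4: W1.I1
cycle 5: W1.I2
cycle 6: W1.I3
cycle 7: idle
cycle 8: idle
cycle 9: idle
cycle 10: idle
cycle 11: idle
cycle 12: W1.I4
cycle 13: W1.I5
cycle 14: W1.I6

Answer: 15 cycles, utilization 2/3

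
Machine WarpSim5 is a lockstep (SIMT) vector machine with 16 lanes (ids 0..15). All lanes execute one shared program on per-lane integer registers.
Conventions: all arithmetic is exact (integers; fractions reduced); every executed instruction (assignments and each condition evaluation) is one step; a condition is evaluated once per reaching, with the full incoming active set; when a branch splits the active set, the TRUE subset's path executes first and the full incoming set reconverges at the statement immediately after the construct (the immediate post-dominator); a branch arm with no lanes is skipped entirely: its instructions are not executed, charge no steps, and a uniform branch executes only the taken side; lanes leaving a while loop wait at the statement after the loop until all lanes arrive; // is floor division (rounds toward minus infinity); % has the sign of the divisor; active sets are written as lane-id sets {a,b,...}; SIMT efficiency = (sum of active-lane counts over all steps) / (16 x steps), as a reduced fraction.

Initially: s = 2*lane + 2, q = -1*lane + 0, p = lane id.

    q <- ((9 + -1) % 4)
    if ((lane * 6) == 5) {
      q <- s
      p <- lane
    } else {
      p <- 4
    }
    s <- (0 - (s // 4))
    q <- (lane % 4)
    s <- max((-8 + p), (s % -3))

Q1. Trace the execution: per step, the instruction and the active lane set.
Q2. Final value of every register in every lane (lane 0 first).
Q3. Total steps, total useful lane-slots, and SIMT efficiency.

step 0: q <- ((9 + -1) % 4)          {0,1,2,3,4,5,6,7,8,9,10,11,12,13,14,15}
step 1: eval ((lane * 6) == 5)       {0,1,2,3,4,5,6,7,8,9,10,11,12,13,14,15}
step 2: p <- 4                       {0,1,2,3,4,5,6,7,8,9,10,11,12,13,14,15}
step 3: s <- (0 - (s // 4))          {0,1,2,3,4,5,6,7,8,9,10,11,12,13,14,15}
step 4: q <- (lane % 4)              {0,1,2,3,4,5,6,7,8,9,10,11,12,13,14,15}
step 5: s <- max((-8 + p), (s % -3)) {0,1,2,3,4,5,6,7,8,9,10,11,12,13,14,15}

Answer: 6 steps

s: 0,-1,-1,-2,-2,0,0,-1,-1,-2,-2,0,0,-1,-1,-2
q: 0,1,2,3,0,1,2,3,0,1,2,3,0,1,2,3
p: 4,4,4,4,4,4,4,4,4,4,4,4,4,4,4,4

steps = 6; useful = 96; efficiency = 96/96 = 1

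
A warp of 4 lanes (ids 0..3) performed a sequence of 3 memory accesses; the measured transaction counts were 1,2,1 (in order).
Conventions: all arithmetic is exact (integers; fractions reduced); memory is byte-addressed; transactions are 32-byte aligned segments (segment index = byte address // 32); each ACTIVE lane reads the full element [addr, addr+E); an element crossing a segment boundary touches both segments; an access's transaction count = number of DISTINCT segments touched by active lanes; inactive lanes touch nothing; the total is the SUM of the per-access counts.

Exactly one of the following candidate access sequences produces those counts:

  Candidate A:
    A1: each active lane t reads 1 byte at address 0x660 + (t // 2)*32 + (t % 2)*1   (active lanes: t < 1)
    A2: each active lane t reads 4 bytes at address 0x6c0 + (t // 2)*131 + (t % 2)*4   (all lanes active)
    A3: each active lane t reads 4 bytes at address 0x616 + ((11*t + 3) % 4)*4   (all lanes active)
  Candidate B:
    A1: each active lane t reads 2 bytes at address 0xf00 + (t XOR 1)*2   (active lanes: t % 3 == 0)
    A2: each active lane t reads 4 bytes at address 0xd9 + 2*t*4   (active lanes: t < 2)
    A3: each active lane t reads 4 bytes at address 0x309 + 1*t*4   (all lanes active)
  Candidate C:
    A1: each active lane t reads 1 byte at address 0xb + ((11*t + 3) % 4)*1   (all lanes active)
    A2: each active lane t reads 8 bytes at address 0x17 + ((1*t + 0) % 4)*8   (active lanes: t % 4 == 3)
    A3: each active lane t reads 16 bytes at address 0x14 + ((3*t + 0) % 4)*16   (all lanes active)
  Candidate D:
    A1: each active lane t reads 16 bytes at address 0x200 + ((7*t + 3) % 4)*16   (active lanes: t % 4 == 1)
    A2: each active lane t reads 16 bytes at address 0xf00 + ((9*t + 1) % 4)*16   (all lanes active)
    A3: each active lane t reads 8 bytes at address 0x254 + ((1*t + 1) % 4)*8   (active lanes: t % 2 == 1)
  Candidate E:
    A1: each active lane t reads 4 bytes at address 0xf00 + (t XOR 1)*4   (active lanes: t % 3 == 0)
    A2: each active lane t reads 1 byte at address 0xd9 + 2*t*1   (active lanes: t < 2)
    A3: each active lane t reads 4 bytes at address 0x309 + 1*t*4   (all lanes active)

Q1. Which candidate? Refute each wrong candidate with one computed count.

A: A3 gives 2 transactions, not 1
C: A2 gives 1 transaction, not 2
D: A3 gives 2 transactions, not 1
E: A2 gives 1 transaction, not 2
B: all counts match (1,2,1)

Answer: B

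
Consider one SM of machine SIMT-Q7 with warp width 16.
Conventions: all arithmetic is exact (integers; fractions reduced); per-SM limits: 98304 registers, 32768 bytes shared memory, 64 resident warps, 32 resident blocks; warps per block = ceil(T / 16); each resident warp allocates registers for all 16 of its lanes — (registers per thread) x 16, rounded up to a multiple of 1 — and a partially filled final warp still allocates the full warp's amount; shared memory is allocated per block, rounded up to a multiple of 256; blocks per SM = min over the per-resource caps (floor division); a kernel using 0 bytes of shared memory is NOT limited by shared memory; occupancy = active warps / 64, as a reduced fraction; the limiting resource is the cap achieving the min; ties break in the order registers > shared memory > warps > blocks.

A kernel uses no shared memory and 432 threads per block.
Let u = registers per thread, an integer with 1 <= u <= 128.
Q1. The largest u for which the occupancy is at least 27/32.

Answer: u = 113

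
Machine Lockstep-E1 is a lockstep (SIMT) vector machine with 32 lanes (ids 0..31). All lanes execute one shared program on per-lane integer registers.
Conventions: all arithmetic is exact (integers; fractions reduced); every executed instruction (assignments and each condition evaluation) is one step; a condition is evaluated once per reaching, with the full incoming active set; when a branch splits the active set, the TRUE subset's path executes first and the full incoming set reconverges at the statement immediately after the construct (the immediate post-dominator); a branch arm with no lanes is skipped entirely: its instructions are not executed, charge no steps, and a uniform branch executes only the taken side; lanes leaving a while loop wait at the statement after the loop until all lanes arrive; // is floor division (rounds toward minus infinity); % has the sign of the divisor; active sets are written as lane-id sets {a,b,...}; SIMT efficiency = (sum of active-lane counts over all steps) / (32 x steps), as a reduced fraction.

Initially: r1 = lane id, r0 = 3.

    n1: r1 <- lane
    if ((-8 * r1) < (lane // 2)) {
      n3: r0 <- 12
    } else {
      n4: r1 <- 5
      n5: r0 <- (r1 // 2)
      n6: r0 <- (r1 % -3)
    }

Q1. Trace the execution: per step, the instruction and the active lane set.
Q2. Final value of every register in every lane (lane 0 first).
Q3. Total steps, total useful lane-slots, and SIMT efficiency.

step 0: r1 <- lane                   {0,1,2,3,4,5,6,7,8,9,10,11,12,13,14,15,16,17,18,19,20,21,22,23,24,25,26,27,28,29,30,31}
step 1: eval ((-8 * r1) < (lane // 2)) {0,1,2,3,4,5,6,7,8,9,10,11,12,13,14,15,16,17,18,19,20,21,22,23,24,25,26,27,28,29,30,31}
step 2: r0 <- 12                     {1,2,3,4,5,6,7,8,9,10,11,12,13,14,15,16,17,18,19,20,21,22,23,24,25,26,27,28,29,30,31}
step 3: r1 <- 5                      {0}
step 4: r0 <- (r1 // 2)              {0}
step 5: r0 <- (r1 % -3)              {0}

Answer: 6 steps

r1: 5,1,2,3,4,5,6,7,8,9,10,11,12,13,14,15,16,17,18,19,20,21,22,23,24,25,26,27,28,29,30,31
r0: -1,12,12,12,12,12,12,12,12,12,12,12,12,12,12,12,12,12,12,12,12,12,12,12,12,12,12,12,12,12,12,12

steps = 6; useful = 98; efficiency = 98/192 = 49/96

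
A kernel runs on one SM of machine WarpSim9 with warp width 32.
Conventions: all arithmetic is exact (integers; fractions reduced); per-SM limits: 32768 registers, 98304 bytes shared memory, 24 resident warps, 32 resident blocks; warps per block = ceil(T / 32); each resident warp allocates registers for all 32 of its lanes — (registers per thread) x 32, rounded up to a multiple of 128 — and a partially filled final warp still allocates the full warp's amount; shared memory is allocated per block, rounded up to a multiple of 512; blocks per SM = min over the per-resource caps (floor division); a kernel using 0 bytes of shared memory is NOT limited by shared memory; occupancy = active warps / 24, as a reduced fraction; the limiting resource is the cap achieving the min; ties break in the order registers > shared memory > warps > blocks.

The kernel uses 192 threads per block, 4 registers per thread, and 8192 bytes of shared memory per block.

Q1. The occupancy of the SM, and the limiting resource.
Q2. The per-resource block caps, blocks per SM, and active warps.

Answer: occupancy 1, limited by warps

registers: 42 blocks
shared memory: 12 blocks
warps: 4 blocks
blocks: 32 blocks

Answer: 4 blocks, 24 active warps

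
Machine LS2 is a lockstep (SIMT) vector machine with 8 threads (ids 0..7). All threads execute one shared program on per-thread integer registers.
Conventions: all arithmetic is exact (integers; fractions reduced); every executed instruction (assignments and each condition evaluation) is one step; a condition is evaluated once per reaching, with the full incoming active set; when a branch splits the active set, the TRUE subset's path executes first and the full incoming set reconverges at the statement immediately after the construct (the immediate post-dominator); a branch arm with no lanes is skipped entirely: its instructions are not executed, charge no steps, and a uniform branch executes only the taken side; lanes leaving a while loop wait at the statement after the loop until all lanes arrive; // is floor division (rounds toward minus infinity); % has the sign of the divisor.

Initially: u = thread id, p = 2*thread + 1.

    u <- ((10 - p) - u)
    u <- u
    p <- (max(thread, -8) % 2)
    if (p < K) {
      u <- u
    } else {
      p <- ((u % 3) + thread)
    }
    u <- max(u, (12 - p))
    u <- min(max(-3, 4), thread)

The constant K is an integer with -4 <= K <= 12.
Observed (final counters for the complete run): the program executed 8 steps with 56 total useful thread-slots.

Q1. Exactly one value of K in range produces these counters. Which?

Answer: K = 1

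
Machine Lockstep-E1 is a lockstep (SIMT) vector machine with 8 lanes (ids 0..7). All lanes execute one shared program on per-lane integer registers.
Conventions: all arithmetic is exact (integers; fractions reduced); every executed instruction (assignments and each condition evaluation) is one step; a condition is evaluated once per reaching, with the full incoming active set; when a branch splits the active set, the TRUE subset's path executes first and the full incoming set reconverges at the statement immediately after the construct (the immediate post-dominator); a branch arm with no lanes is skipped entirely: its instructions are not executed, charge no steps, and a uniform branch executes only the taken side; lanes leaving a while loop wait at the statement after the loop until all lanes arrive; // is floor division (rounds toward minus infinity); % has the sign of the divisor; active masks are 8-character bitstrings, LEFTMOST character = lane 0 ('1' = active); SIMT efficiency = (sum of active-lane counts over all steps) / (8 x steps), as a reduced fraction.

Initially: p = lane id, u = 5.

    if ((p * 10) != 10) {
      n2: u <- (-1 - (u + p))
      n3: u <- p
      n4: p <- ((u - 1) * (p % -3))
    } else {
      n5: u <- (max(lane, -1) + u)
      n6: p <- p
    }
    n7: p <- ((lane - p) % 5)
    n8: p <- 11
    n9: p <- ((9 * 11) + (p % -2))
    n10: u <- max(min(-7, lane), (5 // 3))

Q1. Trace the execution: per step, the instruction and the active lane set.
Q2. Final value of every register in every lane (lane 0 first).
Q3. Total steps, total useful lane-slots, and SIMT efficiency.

step 0: eval ((p * 10) != 10)        11111111
step 1: u <- (-1 - (u + p))          10111111
step 2: u <- p                       10111111
step 3: p <- ((u - 1) * (p % -3))    10111111
step 4: u <- (max(lane, -1) + u)     01000000
step 5: p <- p                       01000000
step 6: p <- ((lane - p) % 5)        11111111
step 7: p <- 11                      11111111
step 8: p <- ((9 * 11) + (p % -2))   11111111
step 9: u <- max(min(-7, lane), (5 // 3)) 11111111

Answer: 10 steps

p: 98,98,98,98,98,98,98,98
u: 1,1,1,1,1,1,1,1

steps = 10; useful = 63; efficiency = 63/80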